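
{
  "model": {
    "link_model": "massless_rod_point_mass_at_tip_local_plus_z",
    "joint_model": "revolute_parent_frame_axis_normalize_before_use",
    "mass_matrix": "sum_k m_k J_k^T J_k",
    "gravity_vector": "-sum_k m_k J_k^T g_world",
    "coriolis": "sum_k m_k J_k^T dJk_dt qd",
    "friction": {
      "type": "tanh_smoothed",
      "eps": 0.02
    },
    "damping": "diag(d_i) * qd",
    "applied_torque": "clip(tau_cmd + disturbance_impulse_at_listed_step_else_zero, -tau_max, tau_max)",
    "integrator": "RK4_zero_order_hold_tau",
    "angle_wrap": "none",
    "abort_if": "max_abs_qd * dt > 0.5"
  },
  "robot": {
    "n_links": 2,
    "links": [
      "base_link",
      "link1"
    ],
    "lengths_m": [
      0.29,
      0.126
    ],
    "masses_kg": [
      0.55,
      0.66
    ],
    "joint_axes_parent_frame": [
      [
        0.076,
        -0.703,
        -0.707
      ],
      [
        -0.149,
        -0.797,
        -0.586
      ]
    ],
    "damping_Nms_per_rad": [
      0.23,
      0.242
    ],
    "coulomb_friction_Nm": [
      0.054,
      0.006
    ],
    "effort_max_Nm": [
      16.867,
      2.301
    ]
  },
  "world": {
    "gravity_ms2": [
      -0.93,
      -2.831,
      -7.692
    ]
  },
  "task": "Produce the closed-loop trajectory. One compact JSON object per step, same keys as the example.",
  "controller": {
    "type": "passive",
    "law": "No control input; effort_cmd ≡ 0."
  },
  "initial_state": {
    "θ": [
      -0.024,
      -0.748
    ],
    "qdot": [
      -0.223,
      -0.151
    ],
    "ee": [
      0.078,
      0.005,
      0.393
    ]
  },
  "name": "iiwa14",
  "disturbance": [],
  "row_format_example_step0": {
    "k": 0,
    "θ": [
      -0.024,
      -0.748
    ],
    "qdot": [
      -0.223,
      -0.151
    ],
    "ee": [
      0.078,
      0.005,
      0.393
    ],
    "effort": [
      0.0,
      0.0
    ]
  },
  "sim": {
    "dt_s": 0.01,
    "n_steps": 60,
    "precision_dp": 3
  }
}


{"k":1,"\u03b8":[-0.025,-0.752],"qdot":[-0.077,-0.647],"ee":[0.079,0.005,0.392],"effort":[0.0,0.0]}
{"k":2,"\u03b8":[-0.026,-0.76],"qdot":[-0.007,-0.836],"ee":[0.079,0.005,0.392],"effort":[0.0,0.0]}
{"k":3,"\u03b8":[-0.026,-0.769],"qdot":[0.022,-0.882],"ee":[0.08,0.006,0.391],"effort":[0.0,0.0]}
{"k":4,"\u03b8":[-0.025,-0.778],"qdot":[0.037,-0.891],"ee":[0.08,0.006,0.391],"effort":[0.0,0.0]}
{"k":5,"\u03b8":[-0.025,-0.787],"qdot":[0.051,-0.895],"ee":[0.081,0.006,0.39],"effort":[0.0,0.0]}
{"k":6,"\u03b8":[-0.024,-0.796],"qdot":[0.063,-0.898],"ee":[0.082,0.006,0.39],"effort":[0.0,0.0]}
{"k":7,"\u03b8":[-0.024,-0.805],"qdot":[0.076,-0.902],"ee":[0.082,0.007,0.389],"effort":[0.0,0.0]}
{"k":8,"\u03b8":[-0.023,-0.814],"qdot":[0.087,-0.906],"ee":[0.083,0.007,0.389],"effort":[0.0,0.0]}
{"k":9,"\u03b8":[-0.022,-0.823],"qdot":[0.099,-0.909],"ee":[0.083,0.007,0.388],"effort":[0.0,0.0]}
{"k":10,"\u03b8":[-0.021,-0.832],"qdot":[0.109,-0.913],"ee":[0.083,0.007,0.388],"effort":[0.0,0.0]}
{"k":11,"\u03b8":[-0.02,-0.841],"qdot":[0.12,-0.917],"ee":[0.084,0.007,0.387],"effort":[0.0,0.0]}
{"k":12,"\u03b8":[-0.018,-0.85],"qdot":[0.13,-0.921],"ee":[0.084,0.008,0.387],"effort":[0.0,0.0]}
{"k":13,"\u03b8":[-0.017,-0.859],"qdot":[0.14,-0.925],"ee":[0.084,0.008,0.386],"effort":[0.0,0.0]}
{"k":14,"\u03b8":[-0.016,-0.869],"qdot":[0.149,-0.93],"ee":[0.085,0.008,0.386],"effort":[0.0,0.0]}
{"k":15,"\u03b8":[-0.014,-0.878],"qdot":[0.158,-0.934],"ee":[0.085,0.008,0.385],"effort":[0.0,0.0]}
{"k":16,"\u03b8":[-0.013,-0.887],"qdot":[0.167,-0.938],"ee":[0.085,0.008,0.385],"effort":[0.0,0.0]}
{"k":17,"\u03b8":[-0.011,-0.897],"qdot":[0.175,-0.942],"ee":[0.085,0.008,0.384],"effort":[0.0,0.0]}
{"k":18,"\u03b8":[-0.009,-0.906],"qdot":[0.184,-0.947],"ee":[0.086,0.009,0.384],"effort":[0.0,0.0]}
{"k":19,"\u03b8":[-0.007,-0.916],"qdot":[0.192,-0.951],"ee":[0.086,0.009,0.383],"effort":[0.0,0.0]}
{"k":20,"\u03b8":[-0.005,-0.925],"qdot":[0.199,-0.955],"ee":[0.086,0.009,0.383],"effort":[0.0,0.0]}
{"k":21,"\u03b8":[-0.003,-0.935],"qdot":[0.207,-0.96],"ee":[0.086,0.009,0.382],"effort":[0.0,0.0]}
{"k":22,"\u03b8":[-0.001,-0.944],"qdot":[0.214,-0.964],"ee":[0.086,0.009,0.382],"effort":[0.0,0.0]}
{"k":23,"\u03b8":[0.001,-0.954],"qdot":[0.222,-0.969],"ee":[0.086,0.009,0.381],"effort":[0.0,0.0]}
{"k":24,"\u03b8":[0.003,-0.964],"qdot":[0.229,-0.973],"ee":[0.086,0.01,0.381],"effort":[0.0,0.0]}
{"k":25,"\u03b8":[0.006,-0.973],"qdot":[0.236,-0.977],"ee":[0.086,0.01,0.38],"effort":[0.0,0.0]}
{"k":26,"\u03b8":[0.008,-0.983],"qdot":[0.242,-0.982],"ee":[0.086,0.01,0.38],"effort":[0.0,0.0]}
{"k":27,"\u03b8":[0.011,-0.993],"qdot":[0.249,-0.986],"ee":[0.086,0.01,0.379],"effort":[0.0,0.0]}
{"k":28,"\u03b8":[0.013,-1.003],"qdot":[0.256,-0.99],"ee":[0.086,0.01,0.379],"effort":[0.0,0.0]}
{"k":29,"\u03b8":[0.016,-1.013],"qdot":[0.262,-0.995],"ee":[0.086,0.01,0.378],"effort":[0.0,0.0]}
{"k":30,"\u03b8":[0.018,-1.023],"qdot":[0.268,-0.999],"ee":[0.086,0.01,0.378],"effort":[0.0,0.0]}
{"k":31,"\u03b8":[0.021,-1.033],"qdot":[0.275,-1.003],"ee":[0.086,0.011,0.377],"effort":[0.0,0.0]}
{"k":32,"\u03b8":[0.024,-1.043],"qdot":[0.281,-1.008],"ee":[0.086,0.011,0.376],"effort":[0.0,0.0]}
{"k":33,"\u03b8":[0.027,-1.053],"qdot":[0.287,-1.012],"ee":[0.086,0.011,0.376],"effort":[0.0,0.0]}
{"k":34,"\u03b8":[0.03,-1.063],"qdot":[0.293,-1.016],"ee":[0.086,0.011,0.375],"effort":[0.0,0.0]}
{"k":35,"\u03b8":[0.033,-1.073],"qdot":[0.299,-1.02],"ee":[0.086,0.011,0.375],"effort":[0.0,0.0]}
{"k":36,"\u03b8":[0.036,-1.084],"qdot":[0.305,-1.024],"ee":[0.086,0.011,0.374],"effort":[0.0,0.0]}
{"k":37,"\u03b8":[0.039,-1.094],"qdot":[0.311,-1.028],"ee":[0.085,0.012,0.374],"effort":[0.0,0.0]}
{"k":38,"\u03b8":[0.042,-1.104],"qdot":[0.317,-1.033],"ee":[0.085,0.012,0.373],"effort":[0.0,0.0]}
{"k":39,"\u03b8":[0.045,-1.115],"qdot":[0.323,-1.036],"ee":[0.085,0.012,0.373],"effort":[0.0,0.0]}
{"k":40,"\u03b8":[0.048,-1.125],"qdot":[0.329,-1.04],"ee":[0.085,0.012,0.372],"effort":[0.0,0.0]}
{"k":41,"\u03b8":[0.052,-1.135],"qdot":[0.334,-1.044],"ee":[0.085,0.012,0.371],"effort":[0.0,0.0]}
{"k":42,"\u03b8":[0.055,-1.146],"qdot":[0.34,-1.048],"ee":[0.084,0.012,0.371],"effort":[0.0,0.0]}
{"k":43,"\u03b8":[0.058,-1.156],"qdot":[0.346,-1.052],"ee":[0.084,0.013,0.37],"effort":[0.0,0.0]}
{"k":44,"\u03b8":[0.062,-1.167],"qdot":[0.352,-1.055],"ee":[0.084,0.013,0.37],"effort":[0.0,0.0]}
{"k":45,"\u03b8":[0.065,-1.177],"qdot":[0.358,-1.059],"ee":[0.083,0.013,0.369],"effort":[0.0,0.0]}
{"k":46,"\u03b8":[0.069,-1.188],"qdot":[0.364,-1.063],"ee":[0.083,0.013,0.369],"effort":[0.0,0.0]}
{"k":47,"\u03b8":[0.073,-1.199],"qdot":[0.37,-1.066],"ee":[0.083,0.013,0.368],"effort":[0.0,0.0]}
{"k":48,"\u03b8":[0.076,-1.209],"qdot":[0.377,-1.069],"ee":[0.082,0.013,0.368],"effort":[0.0,0.0]}
{"k":49,"\u03b8":[0.08,-1.22],"qdot":[0.383,-1.073],"ee":[0.082,0.014,0.367],"effort":[0.0,0.0]}
{"k":50,"\u03b8":[0.084,-1.231],"qdot":[0.389,-1.076],"ee":[0.082,0.014,0.366],"effort":[0.0,0.0]}
{"k":51,"\u03b8":[0.088,-1.242],"qdot":[0.395,-1.079],"ee":[0.081,0.014,0.366],"effort":[0.0,0.0]}
{"k":52,"\u03b8":[0.092,-1.252],"qdot":[0.402,-1.082],"ee":[0.081,0.014,0.365],"effort":[0.0,0.0]}
{"k":53,"\u03b8":[0.096,-1.263],"qdot":[0.409,-1.085],"ee":[0.08,0.014,0.365],"effort":[0.0,0.0]}
{"k":54,"\u03b8":[0.1,-1.274],"qdot":[0.415,-1.088],"ee":[0.08,0.014,0.364],"effort":[0.0,0.0]}
{"k":55,"\u03b8":[0.104,-1.285],"qdot":[0.422,-1.09],"ee":[0.079,0.015,0.363],"effort":[0.0,0.0]}
{"k":56,"\u03b8":[0.109,-1.296],"qdot":[0.429,-1.093],"ee":[0.079,0.015,0.363],"effort":[0.0,0.0]}
{"k":57,"\u03b8":[0.113,-1.307],"qdot":[0.436,-1.096],"ee":[0.078,0.015,0.362],"effort":[0.0,0.0]}
{"k":58,"\u03b8":[0.117,-1.318],"qdot":[0.443,-1.098],"ee":[0.078,0.015,0.362],"effort":[0.0,0.0]}
{"k":59,"\u03b8":[0.122,-1.329],"qdot":[0.45,-1.1],"ee":[0.077,0.015,0.361],"effort":[0.0,0.0]}
{"k":60,"\u03b8":[0.126,-1.34],"qdot":[0.458,-1.103],"ee":[0.076,0.015,0.361]}


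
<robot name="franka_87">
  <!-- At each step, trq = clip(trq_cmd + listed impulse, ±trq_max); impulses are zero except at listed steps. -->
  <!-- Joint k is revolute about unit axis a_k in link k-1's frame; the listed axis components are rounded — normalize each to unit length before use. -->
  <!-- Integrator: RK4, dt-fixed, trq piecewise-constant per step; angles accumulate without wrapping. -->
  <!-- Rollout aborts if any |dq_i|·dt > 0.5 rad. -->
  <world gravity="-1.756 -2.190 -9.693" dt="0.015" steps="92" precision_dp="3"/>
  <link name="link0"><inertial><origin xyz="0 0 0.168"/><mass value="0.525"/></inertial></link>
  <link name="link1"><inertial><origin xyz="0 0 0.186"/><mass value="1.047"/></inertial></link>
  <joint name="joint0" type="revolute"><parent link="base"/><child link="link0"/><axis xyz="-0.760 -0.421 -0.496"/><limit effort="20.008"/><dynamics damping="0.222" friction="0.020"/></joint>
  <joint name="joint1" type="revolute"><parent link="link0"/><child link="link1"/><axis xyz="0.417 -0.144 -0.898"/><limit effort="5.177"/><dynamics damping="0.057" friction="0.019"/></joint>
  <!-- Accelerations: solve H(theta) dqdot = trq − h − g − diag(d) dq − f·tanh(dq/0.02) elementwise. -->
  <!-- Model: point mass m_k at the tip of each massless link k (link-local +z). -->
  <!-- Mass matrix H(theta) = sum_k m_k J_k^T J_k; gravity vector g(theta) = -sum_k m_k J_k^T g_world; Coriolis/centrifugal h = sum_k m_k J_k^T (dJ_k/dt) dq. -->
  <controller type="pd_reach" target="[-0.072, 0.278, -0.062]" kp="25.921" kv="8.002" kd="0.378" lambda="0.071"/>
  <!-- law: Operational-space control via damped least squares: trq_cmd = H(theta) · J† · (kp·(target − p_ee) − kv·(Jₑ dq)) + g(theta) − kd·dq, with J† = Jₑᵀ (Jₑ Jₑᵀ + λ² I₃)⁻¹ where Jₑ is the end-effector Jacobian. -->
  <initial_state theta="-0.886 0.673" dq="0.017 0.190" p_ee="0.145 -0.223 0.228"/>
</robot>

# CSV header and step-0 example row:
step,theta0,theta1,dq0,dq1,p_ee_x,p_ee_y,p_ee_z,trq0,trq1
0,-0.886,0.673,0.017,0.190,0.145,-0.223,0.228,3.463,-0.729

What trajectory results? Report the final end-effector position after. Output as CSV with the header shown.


step,theta0,theta1,dq0,dq1,p_ee_x,p_ee_y,p_ee_z,trq0,trq1
1,-0.885,0.673,0.104,-0.137,0.145,-0.223,0.228,3.343,-0.592
2,-0.883,0.671,0.182,-0.105,0.145,-0.223,0.228,3.244,-0.605
3,-0.880,0.670,0.245,-0.106,0.144,-0.222,0.229,3.164,-0.604
4,-0.876,0.668,0.298,-0.108,0.143,-0.222,0.230,3.100,-0.602
5,-0.871,0.667,0.342,-0.110,0.143,-0.221,0.231,3.047,-0.601
6,-0.865,0.665,0.380,-0.111,0.141,-0.221,0.232,3.004,-0.600
7,-0.860,0.663,0.412,-0.112,0.140,-0.220,0.234,2.968,-0.599
8,-0.853,0.662,0.440,-0.113,0.139,-0.219,0.235,2.937,-0.598
9,-0.846,0.660,0.465,-0.114,0.138,-0.218,0.237,2.911,-0.597
10,-0.839,0.658,0.488,-0.115,0.136,-0.217,0.239,2.889,-0.596
11,-0.832,0.656,0.509,-0.116,0.135,-0.216,0.240,2.869,-0.595
12,-0.824,0.655,0.528,-0.117,0.133,-0.215,0.242,2.852,-0.595
13,-0.816,0.653,0.546,-0.118,0.132,-0.214,0.244,2.836,-0.594
14,-0.808,0.651,0.563,-0.118,0.130,-0.213,0.246,2.821,-0.593
15,-0.799,0.649,0.580,-0.119,0.128,-0.212,0.248,2.806,-0.592
16,-0.790,0.648,0.596,-0.120,0.127,-0.211,0.250,2.793,-0.591
17,-0.781,0.646,0.612,-0.120,0.125,-0.210,0.252,2.779,-0.590
18,-0.772,0.644,0.627,-0.121,0.123,-0.208,0.254,2.766,-0.589
19,-0.762,0.642,0.643,-0.122,0.121,-0.207,0.256,2.752,-0.588
20,-0.753,0.640,0.659,-0.122,0.119,-0.206,0.258,2.739,-0.587
21,-0.743,0.638,0.674,-0.123,0.117,-0.204,0.260,2.725,-0.586
22,-0.732,0.637,0.690,-0.123,0.115,-0.203,0.262,2.711,-0.585
23,-0.722,0.635,0.706,-0.124,0.113,-0.201,0.264,2.696,-0.583
24,-0.711,0.633,0.722,-0.124,0.111,-0.199,0.266,2.681,-0.582
25,-0.700,0.631,0.739,-0.124,0.109,-0.198,0.269,2.666,-0.581
26,-0.689,0.629,0.755,-0.125,0.106,-0.196,0.271,2.650,-0.580
27,-0.678,0.627,0.772,-0.125,0.104,-0.194,0.273,2.633,-0.578
28,-0.666,0.625,0.789,-0.125,0.102,-0.192,0.275,2.615,-0.577
29,-0.654,0.624,0.806,-0.125,0.099,-0.190,0.278,2.597,-0.575
30,-0.642,0.622,0.824,-0.126,0.097,-0.188,0.280,2.578,-0.574
31,-0.629,0.620,0.841,-0.126,0.094,-0.186,0.282,2.558,-0.572
32,-0.616,0.618,0.859,-0.126,0.092,-0.183,0.285,2.538,-0.570
33,-0.603,0.616,0.878,-0.126,0.089,-0.181,0.287,2.516,-0.568
34,-0.590,0.614,0.896,-0.126,0.086,-0.179,0.289,2.493,-0.567
35,-0.577,0.612,0.915,-0.126,0.084,-0.176,0.292,2.470,-0.565
36,-0.563,0.610,0.934,-0.125,0.081,-0.173,0.294,2.446,-0.563
37,-0.549,0.609,0.953,-0.125,0.078,-0.171,0.297,2.420,-0.561
38,-0.534,0.607,0.973,-0.125,0.075,-0.168,0.299,2.394,-0.559
39,-0.519,0.605,0.993,-0.125,0.072,-0.165,0.301,2.366,-0.556
40,-0.504,0.603,1.013,-0.124,0.069,-0.162,0.304,2.337,-0.554
41,-0.489,0.601,1.033,-0.124,0.066,-0.159,0.306,2.307,-0.552
42,-0.473,0.599,1.054,-0.123,0.063,-0.155,0.308,2.276,-0.549
43,-0.457,0.597,1.074,-0.122,0.059,-0.152,0.311,2.243,-0.547
44,-0.441,0.596,1.095,-0.121,0.056,-0.149,0.313,2.210,-0.544
45,-0.425,0.594,1.116,-0.120,0.053,-0.145,0.315,2.174,-0.542
46,-0.408,0.592,1.137,-0.119,0.050,-0.141,0.318,2.138,-0.539
47,-0.390,0.590,1.159,-0.118,0.046,-0.137,0.320,2.100,-0.536
48,-0.373,0.588,1.180,-0.117,0.043,-0.133,0.322,2.061,-0.534
49,-0.355,0.587,1.202,-0.116,0.039,-0.129,0.324,2.020,-0.531
50,-0.337,0.585,1.223,-0.114,0.036,-0.125,0.326,1.978,-0.528
51,-0.318,0.583,1.245,-0.113,0.032,-0.121,0.328,1.934,-0.525
52,-0.299,0.582,1.267,-0.111,0.028,-0.116,0.330,1.889,-0.521
53,-0.280,0.580,1.288,-0.109,0.025,-0.112,0.332,1.842,-0.518
54,-0.261,0.578,1.310,-0.107,0.021,-0.107,0.334,1.793,-0.515
55,-0.241,0.577,1.332,-0.105,0.017,-0.102,0.336,1.743,-0.512
56,-0.221,0.575,1.353,-0.103,0.014,-0.097,0.337,1.691,-0.508
57,-0.200,0.574,1.375,-0.100,0.010,-0.092,0.339,1.638,-0.505
58,-0.180,0.572,1.396,-0.098,0.006,-0.086,0.340,1.583,-0.501
59,-0.159,0.571,1.417,-0.095,0.002,-0.081,0.342,1.526,-0.498
60,-0.137,0.569,1.438,-0.092,-0.002,-0.075,0.343,1.467,-0.494
61,-0.115,0.568,1.459,-0.089,-0.005,-0.069,0.344,1.407,-0.490
62,-0.093,0.567,1.479,-0.086,-0.009,-0.063,0.345,1.345,-0.487
63,-0.071,0.565,1.499,-0.083,-0.013,-0.057,0.346,1.282,-0.483
64,-0.048,0.564,1.519,-0.079,-0.017,-0.051,0.347,1.216,-0.479
65,-0.026,0.563,1.539,-0.076,-0.021,-0.045,0.348,1.150,-0.475
66,-0.002,0.562,1.557,-0.072,-0.025,-0.038,0.348,1.081,-0.472
67,0.021,0.561,1.576,-0.068,-0.028,-0.032,0.349,1.011,-0.468
68,0.045,0.560,1.594,-0.064,-0.032,-0.025,0.349,0.940,-0.464
69,0.069,0.559,1.611,-0.060,-0.036,-0.018,0.349,0.867,-0.460
70,0.093,0.558,1.628,-0.055,-0.040,-0.011,0.349,0.792,-0.456
71,0.118,0.557,1.643,-0.051,-0.043,-0.004,0.349,0.716,-0.452
72,0.142,0.557,1.659,-0.046,-0.047,0.003,0.348,0.639,-0.448
73,0.167,0.556,1.673,-0.042,-0.050,0.010,0.348,0.561,-0.444
74,0.193,0.555,1.687,-0.037,-0.054,0.018,0.347,0.481,-0.441
75,0.218,0.555,1.700,-0.033,-0.057,0.025,0.346,0.401,-0.437
76,0.244,0.554,1.711,-0.029,-0.061,0.032,0.345,0.319,-0.433
77,0.269,0.554,1.722,-0.025,-0.064,0.040,0.343,0.237,-0.428
78,0.295,0.554,1.732,-0.022,-0.067,0.048,0.342,0.153,-0.424
79,0.321,0.553,1.741,-0.018,-0.070,0.055,0.340,0.069,-0.420
80,0.347,0.553,1.749,-0.016,-0.073,0.063,0.338,-0.015,-0.415
81,0.374,0.553,1.756,-0.013,-0.076,0.071,0.336,-0.100,-0.411
82,0.400,0.553,1.761,-0.011,-0.078,0.078,0.333,-0.186,-0.406
83,0.427,0.552,1.766,-0.008,-0.081,0.086,0.331,-0.271,-0.402
84,0.453,0.552,1.769,-0.006,-0.084,0.094,0.328,-0.357,-0.397
85,0.480,0.552,1.771,-0.004,-0.086,0.101,0.325,-0.442,-0.393
86,0.506,0.552,1.772,-0.002,-0.088,0.109,0.322,-0.528,-0.389
87,0.533,0.552,1.772,-0.000,-0.090,0.117,0.319,-0.613,-0.385
88,0.559,0.552,1.770,0.002,-0.092,0.124,0.315,-0.697,-0.381
89,0.586,0.552,1.767,0.004,-0.094,0.132,0.312,-0.781,-0.377
90,0.612,0.552,1.763,0.006,-0.096,0.139,0.308,-0.864,-0.373
91,0.639,0.552,1.758,0.008,-0.097,0.147,0.304,-0.947,-0.370
92,0.665,0.553,1.751,0.010,-0.099,0.154,0.300,,
# final p_ee position (m): -0.099 0.154 0.300


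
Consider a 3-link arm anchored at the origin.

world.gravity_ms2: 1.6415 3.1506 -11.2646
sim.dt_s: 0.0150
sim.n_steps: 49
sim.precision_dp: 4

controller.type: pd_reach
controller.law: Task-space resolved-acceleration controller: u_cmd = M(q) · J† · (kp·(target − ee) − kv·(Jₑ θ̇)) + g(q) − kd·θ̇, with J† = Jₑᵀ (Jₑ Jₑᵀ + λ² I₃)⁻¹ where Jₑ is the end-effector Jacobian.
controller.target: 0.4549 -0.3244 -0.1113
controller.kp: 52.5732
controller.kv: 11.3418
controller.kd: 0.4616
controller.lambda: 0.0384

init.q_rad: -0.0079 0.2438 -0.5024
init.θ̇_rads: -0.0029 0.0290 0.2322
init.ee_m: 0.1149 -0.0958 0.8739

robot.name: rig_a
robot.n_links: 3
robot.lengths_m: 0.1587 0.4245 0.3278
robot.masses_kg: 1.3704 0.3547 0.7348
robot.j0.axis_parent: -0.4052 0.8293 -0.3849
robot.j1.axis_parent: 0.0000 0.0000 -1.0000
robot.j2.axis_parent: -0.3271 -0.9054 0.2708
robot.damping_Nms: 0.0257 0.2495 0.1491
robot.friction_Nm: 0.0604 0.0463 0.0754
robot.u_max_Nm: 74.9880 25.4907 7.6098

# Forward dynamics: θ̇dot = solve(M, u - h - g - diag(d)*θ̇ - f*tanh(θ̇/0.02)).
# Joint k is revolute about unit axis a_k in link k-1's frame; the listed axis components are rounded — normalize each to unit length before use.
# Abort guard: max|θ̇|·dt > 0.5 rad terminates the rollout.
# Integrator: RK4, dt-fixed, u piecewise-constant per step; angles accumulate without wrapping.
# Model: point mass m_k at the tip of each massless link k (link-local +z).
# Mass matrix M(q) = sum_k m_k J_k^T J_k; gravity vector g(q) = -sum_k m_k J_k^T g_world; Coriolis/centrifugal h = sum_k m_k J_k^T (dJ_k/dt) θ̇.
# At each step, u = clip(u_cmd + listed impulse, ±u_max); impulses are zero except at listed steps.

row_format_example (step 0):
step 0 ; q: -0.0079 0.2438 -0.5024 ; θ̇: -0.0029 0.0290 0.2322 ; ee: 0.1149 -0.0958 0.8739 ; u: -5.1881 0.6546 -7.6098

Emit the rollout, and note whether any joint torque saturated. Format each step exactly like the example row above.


step 1 ; q: -0.0149 0.2158 -0.5197 ; θ̇: -0.8397 -3.1162 -2.4396 ; ee: 0.1163 -0.0977 0.8718 ; u: -6.1999 2.0631 -6.3407
step 2 ; q: -0.0283 0.1812 -0.5677 ; θ̇: -0.9955 -1.7971 -4.0063 ; ee: 0.1207 -0.1055 0.8652 ; u: -6.6683 1.1528 -4.5347
step 3 ; q: -0.0465 0.1505 -0.6392 ; θ̇: -1.4293 -2.2254 -5.5182 ; ee: 0.1265 -0.1181 0.8544 ; u: -6.4740 1.1190 -3.0916
step 4 ; q: -0.0699 0.1191 -0.7295 ; θ̇: -1.6985 -1.9893 -6.5173 ; ee: 0.1329 -0.1334 0.8392 ; u: -4.9104 0.7181 -2.1024
step 5 ; q: -0.0965 0.0920 -0.8320 ; θ̇: -1.8426 -1.6599 -7.1621 ; ee: 0.1391 -0.1500 0.8200 ; u: -2.5738 0.3024 -1.3567
step 6 ; q: -0.1238 0.0709 -0.9417 ; θ̇: -1.8069 -1.1925 -7.4660 ; ee: 0.1448 -0.1667 0.7971 ; u: -0.2477 -0.1186 -0.7639
step 7 ; q: -0.1494 0.0571 -1.0540 ; θ̇: -1.6082 -0.6977 -7.5250 ; ee: 0.1500 -0.1828 0.7712 ; u: 1.6376 -0.4816 -0.2367
step 8 ; q: -0.1710 0.0504 -1.1661 ; θ̇: -1.2785 -0.2393 -7.4343 ; ee: 0.1548 -0.1977 0.7430 ; u: 3.0228 -0.7654 0.2745
step 9 ; q: -0.1870 0.0499 -1.2762 ; θ̇: -0.8502 0.1434 -7.2680 ; ee: 0.1594 -0.2111 0.7131 ; u: 4.0155 -0.9584 0.7888
step 10 ; q: -0.1959 0.0546 -1.3835 ; θ̇: -0.3387 0.4558 -7.0633 ; ee: 0.1640 -0.2227 0.6820 ; u: 4.7574 -1.0741 1.2998
step 11 ; q: -0.1965 0.0637 -1.4876 ; θ̇: 0.2537 0.7240 -6.8336 ; ee: 0.1685 -0.2324 0.6501 ; u: 5.3792 -1.1428 1.7900
step 12 ; q: -0.1878 0.0763 -1.5881 ; θ̇: 0.9161 0.9396 -6.5941 ; ee: 0.1730 -0.2399 0.6180 ; u: 6.0108 -1.1640 2.2451
step 13 ; q: -0.1684 0.0920 -1.6850 ; θ̇: 1.6618 1.1229 -6.3415 ; ee: 0.1774 -0.2453 0.5862 ; u: 6.7358 -1.1496 2.6451
step 14 ; q: -0.1372 0.1102 -1.7780 ; θ̇: 2.4993 1.2817 -6.0760 ; ee: 0.1816 -0.2484 0.5550 ; u: 7.6684 -1.1042 2.9750
step 15 ; q: -0.0927 0.1308 -1.8669 ; θ̇: 3.4476 1.4341 -5.7944 ; ee: 0.1859 -0.2491 0.5250 ; u: 8.9443 -1.0378 3.2221
step 16 ; q: -0.0327 0.1539 -1.9515 ; θ̇: 4.5397 1.6123 -5.4937 ; ee: 0.1904 -0.2475 0.4964 ; u: 10.7344 -0.9676 3.3771
step 17 ; q: 0.0450 0.1802 -2.0315 ; θ̇: 5.8294 1.8671 -5.1742 ; ee: 0.1956 -0.2435 0.4696 ; u: 13.1686 -0.9200 3.4371
step 18 ; q: 0.1441 0.2113 -2.1066 ; θ̇: 7.3865 2.2651 -4.8425 ; ee: 0.2019 -0.2370 0.4447 ; u: 15.3931 -0.9233 3.4092
step 19 ; q: 0.2684 0.2494 -2.1767 ; θ̇: 9.1834 2.7945 -4.5084 ; ee: 0.2100 -0.2279 0.4216 ; u: 8.7200 -0.9178 3.3121
step 20 ; q: 0.4140 0.2897 -2.2417 ; θ̇: 10.2219 2.6186 -4.1315 ; ee: 0.2206 -0.2159 0.4001 ; u: -19.0050 -0.4532 3.1353
step 21 ; q: 0.5523 0.3085 -2.2995 ; θ̇: 8.2573 -0.0131 -3.5299 ; ee: 0.2342 -0.2027 0.3792 ; u: -28.6901 0.9749 2.7324
step 22 ; q: 0.6555 0.2890 -2.3456 ; θ̇: 5.5135 -2.4950 -2.6006 ; ee: 0.2496 -0.1921 0.3585 ; u: -25.1244 2.1431 2.0071
step 23 ; q: 0.7221 0.2420 -2.3769 ; θ̇: 3.3722 -3.7150 -1.5475 ; ee: 0.2654 -0.1855 0.3393 ; u: -18.8874 2.6282 1.1607
step 24 ; q: 0.7624 0.1845 -2.3930 ; θ̇: 2.0055 -3.9252 -0.6047 ; ee: 0.2808 -0.1819 0.3227 ; u: -7.8394 2.5747 0.4108
step 25 ; q: 0.7916 0.1322 -2.3970 ; θ̇: 1.8793 -3.0785 0.0496 ; ee: 0.2955 -0.1799 0.3088 ; u: 4.9579 2.0397 -0.1081
step 26 ; q: 0.8290 0.0986 -2.3943 ; θ̇: 3.1087 -1.4370 0.2886 ; ee: 0.3095 -0.1791 0.2964 ; u: 9.0294 1.2858 -0.3106
step 27 ; q: 0.8874 0.0877 -2.3904 ; θ̇: 4.6678 -0.0550 0.2280 ; ee: 0.3227 -0.1794 0.2834 ; u: 7.0348 0.8207 -0.3109
step 28 ; q: 0.9668 0.0924 -2.3883 ; θ̇: 5.9162 0.6558 0.0488 ; ee: 0.3352 -0.1809 0.2685 ; u: 3.4206 0.7885 -0.2569
step 29 ; q: 1.0618 0.1042 -2.3885 ; θ̇: 6.7463 0.9262 -0.0522 ; ee: 0.3471 -0.1834 0.2511 ; u: -0.3869 1.0047 -0.2987
step 30 ; q: 1.1662 0.1181 -2.3893 ; θ̇: 7.1744 0.9237 -0.0422 ; ee: 0.3583 -0.1870 0.2314 ; u: -3.8953 1.3451 -0.4482
step 31 ; q: 1.2744 0.1305 -2.3893 ; θ̇: 7.2513 0.7453 0.0370 ; ee: 0.3687 -0.1921 0.2099 ; u: -6.6938 1.7344 -0.6506
step 32 ; q: 1.3817 0.1397 -2.3879 ; θ̇: 7.0625 0.4975 0.1664 ; ee: 0.3778 -0.1986 0.1873 ; u: -8.5800 2.1050 -0.8793
step 33 ; q: 1.4850 0.1454 -2.3841 ; θ̇: 6.7045 0.2738 0.3430 ; ee: 0.3854 -0.2067 0.1642 ; u: -9.7215 2.4101 -1.1307
step 34 ; q: 1.5821 0.1481 -2.3776 ; θ̇: 6.2481 0.0933 0.5278 ; ee: 0.3912 -0.2162 0.1414 ; u: -10.4909 2.6473 -1.3696
step 35 ; q: 1.6719 0.1484 -2.3684 ; θ̇: 5.7250 -0.0482 0.7001 ; ee: 0.3954 -0.2268 0.1194 ; u: -11.1774 2.8206 -1.5760
step 36 ; q: 1.7534 0.1467 -2.3567 ; θ̇: 5.1376 -0.1717 0.8499 ; ee: 0.3981 -0.2381 0.0987 ; u: -11.8809 2.9380 -1.7391
step 37 ; q: 1.8255 0.1428 -2.3431 ; θ̇: 4.4695 -0.3457 0.9595 ; ee: 0.3996 -0.2498 0.0795 ; u: -12.5743 3.0447 -1.8508
step 38 ; q: 1.8869 0.1360 -2.3281 ; θ̇: 3.7224 -0.5678 1.0392 ; ee: 0.4001 -0.2613 0.0621 ; u: -13.0582 3.1346 -1.9195
step 39 ; q: 1.9368 0.1256 -2.3121 ; θ̇: 2.9214 -0.8176 1.0953 ; ee: 0.4000 -0.2725 0.0464 ; u: -13.0749 3.1957 -1.9517
step 40 ; q: 1.9746 0.1116 -2.2954 ; θ̇: 2.1202 -1.0556 1.1301 ; ee: 0.3997 -0.2828 0.0325 ; u: -12.4739 3.2122 -1.9528
step 41 ; q: 2.0009 0.0944 -2.2783 ; θ̇: 1.3866 -1.2372 1.1428 ; ee: 0.3996 -0.2920 0.0203 ; u: -11.3495 3.1737 -1.9281
step 42 ; q: 2.0171 0.0751 -2.2612 ; θ̇: 0.7741 -1.3362 1.1327 ; ee: 0.3999 -0.2999 0.0096 ; u: -9.9773 3.0838 -1.8835
step 43 ; q: 2.0252 0.0550 -2.2444 ; θ̇: 0.3033 -1.3544 1.1008 ; ee: 0.4009 -0.3064 0.0003 ; u: -8.6258 2.9593 -1.8262
step 44 ; q: 2.0272 0.0351 -2.2283 ; θ̇: -0.0329 -1.3108 1.0516 ; ee: 0.4023 -0.3117 -0.0078 ; u: -7.4535 2.8209 -1.7630
step 45 ; q: 2.0250 0.0161 -2.2129 ; θ̇: -0.2504 -1.2234 0.9904 ; ee: 0.4042 -0.3159 -0.0148 ; u: -6.5263 2.6833 -1.6997
step 46 ; q: 2.0203 -0.0015 -2.1986 ; θ̇: -0.3886 -1.1256 0.9223 ; ee: 0.4065 -0.3191 -0.0208 ; u: -5.8109 2.5640 -1.6400
step 47 ; q: 2.0138 -0.0176 -2.1853 ; θ̇: -0.4695 -1.0280 0.8524 ; ee: 0.4090 -0.3215 -0.0260 ; u: -5.2733 2.4662 -1.5867
step 48 ; q: 2.0065 -0.0323 -2.1730 ; θ̇: -0.5098 -0.9364 0.7842 ; ee: 0.4116 -0.3234 -0.0306 ; u: -4.8772 2.3896 -1.5408
step 49 ; q: 1.9988 -0.0457 -2.1617 ; θ̇: -0.5221 -0.8534 0.7196 ; ee: 0.4143 -0.3247 -0.0345
any joint saturated: yes


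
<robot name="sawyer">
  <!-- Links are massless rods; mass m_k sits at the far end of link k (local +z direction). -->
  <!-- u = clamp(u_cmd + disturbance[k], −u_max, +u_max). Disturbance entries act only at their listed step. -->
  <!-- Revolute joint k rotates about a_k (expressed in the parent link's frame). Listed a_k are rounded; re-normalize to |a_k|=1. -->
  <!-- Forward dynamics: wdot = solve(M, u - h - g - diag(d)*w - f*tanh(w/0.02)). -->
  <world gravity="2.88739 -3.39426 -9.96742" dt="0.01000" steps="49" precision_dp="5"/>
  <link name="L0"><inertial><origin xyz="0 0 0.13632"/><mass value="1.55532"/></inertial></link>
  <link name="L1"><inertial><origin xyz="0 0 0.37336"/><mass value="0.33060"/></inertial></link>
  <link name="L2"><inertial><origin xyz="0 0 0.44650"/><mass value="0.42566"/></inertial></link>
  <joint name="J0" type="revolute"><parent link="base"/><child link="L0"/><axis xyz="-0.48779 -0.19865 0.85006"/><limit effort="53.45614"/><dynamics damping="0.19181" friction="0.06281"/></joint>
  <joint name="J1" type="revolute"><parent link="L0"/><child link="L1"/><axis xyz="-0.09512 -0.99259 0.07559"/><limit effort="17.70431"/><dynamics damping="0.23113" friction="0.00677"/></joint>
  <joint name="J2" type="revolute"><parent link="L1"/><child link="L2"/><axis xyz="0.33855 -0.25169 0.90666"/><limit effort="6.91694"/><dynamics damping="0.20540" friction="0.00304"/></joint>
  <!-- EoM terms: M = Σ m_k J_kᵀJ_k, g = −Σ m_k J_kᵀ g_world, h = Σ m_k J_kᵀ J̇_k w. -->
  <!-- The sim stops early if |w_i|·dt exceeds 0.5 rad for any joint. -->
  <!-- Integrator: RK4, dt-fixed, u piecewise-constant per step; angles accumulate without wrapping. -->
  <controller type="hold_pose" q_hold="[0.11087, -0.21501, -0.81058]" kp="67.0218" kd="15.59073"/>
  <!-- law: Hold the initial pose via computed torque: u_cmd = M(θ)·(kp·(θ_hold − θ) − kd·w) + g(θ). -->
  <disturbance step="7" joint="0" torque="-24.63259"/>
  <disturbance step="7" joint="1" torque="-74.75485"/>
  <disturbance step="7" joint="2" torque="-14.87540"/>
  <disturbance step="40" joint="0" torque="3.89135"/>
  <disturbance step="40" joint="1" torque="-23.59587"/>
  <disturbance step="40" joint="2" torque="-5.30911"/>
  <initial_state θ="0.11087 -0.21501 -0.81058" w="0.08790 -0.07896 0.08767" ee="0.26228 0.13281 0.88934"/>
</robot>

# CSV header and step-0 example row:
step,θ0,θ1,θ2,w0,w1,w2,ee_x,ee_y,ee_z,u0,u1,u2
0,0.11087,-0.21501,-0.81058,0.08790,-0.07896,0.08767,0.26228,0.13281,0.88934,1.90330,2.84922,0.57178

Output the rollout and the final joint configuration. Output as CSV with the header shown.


step,θ0,θ1,θ2,w0,w1,w2,ee_x,ee_y,ee_z,u0,u1,u2
1,0.11163,-0.21563,-0.81024,0.06546,-0.04879,0.00013,0.26248,0.13328,0.88920,1.94111,2.82940,0.56817
2,0.11220,-0.21604,-0.81036,0.04996,-0.03518,-0.01781,0.26265,0.13364,0.88907,1.97433,2.81222,0.56302
3,0.11264,-0.21635,-0.81056,0.03758,-0.02639,-0.01978,0.26279,0.13393,0.88897,2.00343,2.79717,0.55803
4,0.11297,-0.21658,-0.81075,0.02734,-0.01963,-0.01808,0.26290,0.13414,0.88889,2.02858,2.78401,0.55358
5,0.11320,-0.21674,-0.81092,0.01900,-0.01430,-0.01508,0.26299,0.13429,0.88882,2.04970,2.77255,0.54970
6,0.11335,-0.21687,-0.81105,0.01244,-0.01015,-0.01150,0.26306,0.13440,0.88878,2.06666,2.76259,0.54638
7,0.11345,-0.21695,-0.81115,0.00747,-0.00696,-0.00792,0.26311,0.13446,0.88874,-22.55294,-17.70431,-6.91694
8,0.10563,-0.20349,-0.88308,-1.34797,2.21696,-12.21014,0.26669,0.13217,0.88576,5.91797,6.03618,1.55946
9,0.09595,-0.19152,-0.95680,-0.72937,0.50609,-4.01826,0.27236,0.12766,0.88216,5.43605,5.70824,1.28057
10,0.08982,-0.18960,-0.98092,-0.51955,-0.01861,-1.27954,0.27656,0.12391,0.88044,5.04131,5.38634,1.14271
11,0.08526,-0.19066,-0.98835,-0.39898,-0.16188,-0.35962,0.27984,0.12086,0.87946,4.68689,5.08232,1.05936
12,0.08172,-0.19244,-0.99013,-0.30984,-0.18267,-0.04889,0.28244,0.11841,0.87880,4.36864,4.80438,0.99873
13,0.07899,-0.19420,-0.99002,-0.23767,-0.16398,0.04850,0.28449,0.11649,0.87833,4.08408,4.55317,0.94957
14,0.07692,-0.19570,-0.98937,-0.17705,-0.13580,0.07776,0.28607,0.11501,0.87796,3.83031,4.32737,0.90727
15,0.07540,-0.19692,-0.98854,-0.12539,-0.10825,0.08940,0.28726,0.11393,0.87770,3.60430,4.12499,0.86983
16,0.07437,-0.19788,-0.98762,-0.08131,-0.08337,0.09505,0.28811,0.11317,0.87751,3.40323,3.94399,0.83650
17,0.07375,-0.19860,-0.98665,-0.04379,-0.06156,0.09851,0.28866,0.11271,0.87740,3.22460,3.78239,0.80679
18,0.07347,-0.19912,-0.98566,-0.01240,-0.04243,0.10034,0.28897,0.11249,0.87735,3.06751,3.63836,0.78034
19,0.07346,-0.19946,-0.98466,0.01166,-0.02457,0.09857,0.28906,0.11246,0.87735,2.93660,3.51026,0.75673
20,0.07367,-0.19962,-0.98369,0.02974,-0.00875,0.09715,0.28897,0.11259,0.87739,2.82825,3.39678,0.73564
21,0.07404,-0.19964,-0.98271,0.04440,0.00392,0.09906,0.28873,0.11283,0.87748,2.73428,3.29674,0.71689
22,0.07455,-0.19955,-0.98171,0.05647,0.01404,0.10224,0.28836,0.11317,0.87761,2.65163,3.20869,0.70032
23,0.07516,-0.19937,-0.98067,0.06627,0.02228,0.10485,0.28790,0.11359,0.87776,2.57881,3.13115,0.68571
24,0.07586,-0.19912,-0.97962,0.07410,0.02901,0.10654,0.28734,0.11407,0.87794,2.51473,3.06282,0.67284
25,0.07663,-0.19880,-0.97855,0.08020,0.03443,0.10748,0.28672,0.11460,0.87813,2.45845,3.00265,0.66150
26,0.07746,-0.19843,-0.97747,0.08481,0.03869,0.10791,0.28605,0.11517,0.87834,2.40913,2.94973,0.65152
27,0.07832,-0.19803,-0.97640,0.08812,0.04193,0.10798,0.28534,0.11577,0.87856,2.36601,2.90327,0.64275
28,0.07922,-0.19760,-0.97532,0.09032,0.04428,0.10780,0.28460,0.11638,0.87879,2.32843,2.86256,0.63504
29,0.08013,-0.19715,-0.97424,0.09157,0.04587,0.10742,0.28384,0.11701,0.87902,2.29577,2.82697,0.62828
30,0.08104,-0.19668,-0.97317,0.09200,0.04680,0.10689,0.28306,0.11764,0.87925,2.26748,2.79593,0.62235
31,0.08196,-0.19621,-0.97211,0.09174,0.04717,0.10623,0.28229,0.11827,0.87948,2.24308,2.76894,0.61717
32,0.08287,-0.19574,-0.97105,0.09090,0.04707,0.10547,0.28151,0.11890,0.87971,2.22211,2.74553,0.61264
33,0.08378,-0.19527,-0.97000,0.08957,0.04657,0.10463,0.28074,0.11952,0.87994,2.20419,2.72530,0.60870
34,0.08466,-0.19481,-0.96896,0.08784,0.04574,0.10372,0.27998,0.12013,0.88017,2.18895,2.70790,0.60527
35,0.08553,-0.19436,-0.96793,0.08578,0.04464,0.10276,0.27923,0.12072,0.88039,2.17609,2.69299,0.60229
36,0.08638,-0.19392,-0.96691,0.08346,0.04331,0.10175,0.27850,0.12130,0.88060,2.16530,2.68028,0.59971
37,0.08720,-0.19349,-0.96590,0.08093,0.04181,0.10070,0.27778,0.12186,0.88081,2.15635,2.66952,0.59748
38,0.08800,-0.19308,-0.96490,0.07825,0.04018,0.09964,0.27709,0.12240,0.88102,2.14900,2.66046,0.59556
39,0.08876,-0.19269,-0.96391,0.07546,0.03843,0.09855,0.27642,0.12292,0.88122,2.14306,2.65291,0.59391
40,0.08950,-0.19232,-0.96293,0.07259,0.03662,0.09744,0.27577,0.12342,0.88141,6.02968,-17.70431,-4.71661
41,0.09236,-0.19299,-0.97689,0.51293,-0.25324,-2.50104,0.27774,0.12541,0.87988,1.52850,5.89071,1.39125
42,0.09733,-0.19689,-0.99214,0.46999,-0.46911,-0.81719,0.28174,0.12863,0.87730,1.62243,5.51786,1.24728
43,0.10170,-0.20166,-0.99705,0.40284,-0.46719,-0.25112,0.28486,0.13136,0.87544,1.69968,5.17821,1.15322
44,0.10540,-0.20604,-0.99843,0.33745,-0.40428,-0.05308,0.28731,0.13366,0.87403,1.76441,4.87294,1.08062
45,0.10849,-0.20972,-0.99855,0.27890,-0.32858,0.01581,0.28919,0.13558,0.87293,1.81952,4.60020,1.01991
46,0.11102,-0.21264,-0.99827,0.22784,-0.25593,0.03958,0.29059,0.13716,0.87209,1.86690,4.35733,0.96734
47,0.11308,-0.21488,-0.99779,0.18393,-0.19242,0.05484,0.29159,0.13845,0.87146,1.90783,4.14148,0.92087
48,0.11473,-0.21653,-0.99719,0.14624,-0.13781,0.06690,0.29225,0.13949,0.87102,1.94325,3.94993,0.87969
49,0.11603,-0.21768,-0.99647,0.11394,-0.09120,0.07702,0.29260,0.14032,0.87075,,,
# final θ (rad): 0.11603 -0.21768 -0.99647


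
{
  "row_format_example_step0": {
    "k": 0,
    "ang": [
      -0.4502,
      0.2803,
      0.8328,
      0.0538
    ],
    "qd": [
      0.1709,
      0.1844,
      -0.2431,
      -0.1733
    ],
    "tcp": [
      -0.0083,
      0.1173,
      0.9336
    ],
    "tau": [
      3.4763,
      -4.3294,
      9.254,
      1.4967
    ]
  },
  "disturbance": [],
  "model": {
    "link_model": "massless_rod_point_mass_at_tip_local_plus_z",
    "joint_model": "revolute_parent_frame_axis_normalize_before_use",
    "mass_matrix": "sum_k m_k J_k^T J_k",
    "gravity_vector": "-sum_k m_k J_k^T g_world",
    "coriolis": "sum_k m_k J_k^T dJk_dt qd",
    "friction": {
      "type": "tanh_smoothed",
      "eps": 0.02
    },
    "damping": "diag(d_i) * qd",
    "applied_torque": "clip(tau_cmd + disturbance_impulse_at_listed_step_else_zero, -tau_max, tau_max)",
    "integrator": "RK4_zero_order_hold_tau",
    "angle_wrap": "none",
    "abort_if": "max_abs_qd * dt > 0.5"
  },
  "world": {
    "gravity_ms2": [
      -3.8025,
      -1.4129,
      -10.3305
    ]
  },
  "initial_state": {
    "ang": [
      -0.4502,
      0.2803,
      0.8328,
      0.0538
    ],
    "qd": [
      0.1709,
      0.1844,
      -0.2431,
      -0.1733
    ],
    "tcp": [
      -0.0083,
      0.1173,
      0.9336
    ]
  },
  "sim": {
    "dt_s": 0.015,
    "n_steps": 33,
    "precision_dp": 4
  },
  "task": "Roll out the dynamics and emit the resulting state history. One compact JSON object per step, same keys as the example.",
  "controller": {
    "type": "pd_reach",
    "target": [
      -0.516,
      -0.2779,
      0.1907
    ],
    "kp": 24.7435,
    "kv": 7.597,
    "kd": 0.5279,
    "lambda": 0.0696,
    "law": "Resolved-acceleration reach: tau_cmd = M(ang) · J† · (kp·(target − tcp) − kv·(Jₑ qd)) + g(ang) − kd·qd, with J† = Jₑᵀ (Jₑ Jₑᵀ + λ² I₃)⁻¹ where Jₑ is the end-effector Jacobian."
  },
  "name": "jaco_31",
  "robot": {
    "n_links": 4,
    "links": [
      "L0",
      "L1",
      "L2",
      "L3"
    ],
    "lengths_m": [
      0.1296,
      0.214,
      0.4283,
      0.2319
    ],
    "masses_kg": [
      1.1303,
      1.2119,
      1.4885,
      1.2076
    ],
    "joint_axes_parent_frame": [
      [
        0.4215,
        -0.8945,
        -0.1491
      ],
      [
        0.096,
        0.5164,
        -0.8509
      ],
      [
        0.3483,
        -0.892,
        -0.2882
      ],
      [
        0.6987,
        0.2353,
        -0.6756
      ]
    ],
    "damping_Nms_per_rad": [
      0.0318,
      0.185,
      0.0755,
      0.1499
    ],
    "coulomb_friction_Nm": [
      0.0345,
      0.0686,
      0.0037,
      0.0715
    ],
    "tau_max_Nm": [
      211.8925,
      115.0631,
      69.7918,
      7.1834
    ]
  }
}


{"k":1,"ang":[-0.4542,0.2765,0.8365,0.0603],"qd":[-0.697,-0.677,0.7279,0.9981],"tcp":[-0.0088,0.1167,0.9329],"tau":[2.0149,-2.7546,6.6668,0.7306]}
{"k":2,"ang":[-0.4699,0.2611,0.8534,0.079],"qd":[-1.3898,-1.3727,1.5356,1.463],"tcp":[-0.0122,0.1149,0.9297],"tau":[1.446,-1.7483,4.5578,0.4538]}
{"k":3,"ang":[-0.4944,0.2378,0.8818,0.1027],"qd":[-1.8868,-1.7277,2.2581,1.6537],"tcp":[-0.018,0.1127,0.9241],"tau":[1.4792,-1.291,2.766,0.3574]}
{"k":4,"ang":[-0.5253,0.211,0.9203,0.1277],"qd":[-2.2228,-1.8403,2.8818,1.6646],"tcp":[-0.0258,0.1102,0.9162],"tau":[1.8314,-1.2305,1.2001,0.3559]}
{"k":5,"ang":[-0.5602,0.1836,0.9673,0.1522],"qd":[-2.4269,-1.8054,3.3864,1.5814],"tcp":[-0.0352,0.1074,0.9062],"tau":[2.2308,-1.3927,-0.2178,0.3825]}
{"k":6,"ang":[-0.5973,0.1573,1.021,0.1749],"qd":[-2.5276,-1.6998,3.7659,1.459],"tcp":[-0.046,0.1042,0.8942],"tau":[2.5098,-1.6331,-1.5476,0.4007]}
{"k":7,"ang":[-0.6354,0.1327,1.0795,0.1958],"qd":[-2.5503,-1.5724,4.0297,1.3284],"tcp":[-0.0578,0.1006,0.8804],"tau":[2.6014,-1.8573,-2.8298,0.3951]}
{"k":8,"ang":[-0.6734,0.1101,1.1412,0.2147],"qd":[-2.5154,-1.4487,4.195,1.2043],"tcp":[-0.0706,0.0964,0.8652],"tau":[2.5001,-2.0154,-4.0875,0.3622]}
{"k":9,"ang":[-0.7106,0.0892,1.2047,0.2318],"qd":[-2.438,-1.3397,4.2807,1.0921],"tcp":[-0.0841,0.0916,0.8486],"tau":[2.2282,-2.0871,-5.3309,0.3045]}
{"k":10,"ang":[-0.7463,0.0698,1.2691,0.2473],"qd":[-2.3292,-1.2488,4.3034,0.9924],"tcp":[-0.0982,0.0862,0.8308],"tau":[1.8166,-2.069,-6.5612,0.2267]}
{"k":11,"ang":[-0.7803,0.0516,1.3335,0.2614],"qd":[-2.197,-1.1757,4.2769,0.9039],"tcp":[-0.1128,0.0802,0.8122],"tau":[1.296,-1.9672,-7.774,0.1336]}
{"k":12,"ang":[-0.8121,0.0344,1.3971,0.2743],"qd":[-2.0469,-1.1188,4.2121,0.8248],"tcp":[-0.1277,0.0735,0.7927],"tau":[0.6939,-1.7915,-8.9615,0.0297]}
{"k":13,"ang":[-0.8416,0.018,1.4596,0.2861],"qd":[-1.8833,-1.0759,4.117,0.7533],"tcp":[-0.1428,0.0663,0.7725],"tau":[0.0335,-1.5532,-10.1147,-0.0813]}
{"k":14,"ang":[-0.8685,0.0021,1.5204,0.2968],"qd":[-1.7093,-1.045,3.9981,0.6878],"tcp":[-0.1581,0.0586,0.7518],"tau":[-0.666,-1.2636,-11.2239,-0.1963]}
{"k":15,"ang":[-0.8928,-0.0134,1.5793,0.3066],"qd":[-1.5273,-1.0241,3.86,0.627],"tcp":[-0.1735,0.0504,0.7308],"tau":[-1.389,-0.933,-12.2799,-0.3127]}
{"k":16,"ang":[-0.9143,-0.0287,1.6361,0.3155],"qd":[-1.3394,-1.0115,3.7064,0.5703],"tcp":[-0.1888,0.0418,0.7094],"tau":[-2.1232,-0.5709,-13.2741,-0.4286]}
{"k":17,"ang":[-0.9329,-0.0438,1.6904,0.3236],"qd":[-1.1474,-1.0056,3.5402,0.5168],"tcp":[-0.2039,0.0328,0.6878],"tau":[-2.8586,-0.1853,-14.1991,-0.5423]}
{"k":18,"ang":[-0.9487,-0.0589,1.7422,0.331],"qd":[-0.9529,-1.0049,3.3637,0.4661],"tcp":[-0.2189,0.0236,0.6661],"tau":[-3.5875,0.2168,-15.0485,-0.6525]}
{"k":19,"ang":[-0.9615,-0.074,1.7912,0.3376],"qd":[-0.7574,-1.0081,3.1789,0.4181],"tcp":[-0.2337,0.0141,0.6444],"tau":[-4.3042,0.6295,-15.8173,-0.7581]}
{"k":20,"ang":[-0.9714,-0.0891,1.8375,0.3434],"qd":[-0.5625,-1.0139,2.9874,0.3725],"tcp":[-0.2481,0.0044,0.6227],"tau":[-5.0043,1.0479,-16.5016,-0.8584]}
{"k":21,"ang":[-0.9784,-0.1044,1.8808,0.3487],"qd":[-0.3695,-1.021,2.7908,0.3293],"tcp":[-0.2621,-0.0054,0.6012],"tau":[-5.6844,1.4677,-17.0991,-0.9526]}
{"k":22,"ang":[-0.9825,-0.1198,1.9212,0.3533],"qd":[-0.1801,-1.0282,2.5906,0.2885],"tcp":[-0.2756,-0.0153,0.5799],"tau":[-6.3426,1.8855,-17.6085,-1.0401]}
{"k":23,"ang":[-0.9838,-0.1352,1.9585,0.3573],"qd":[0.0039,-1.0346,2.3885,0.2494],"tcp":[-0.2887,-0.0252,0.5588],"tau":[-6.9765,2.2981,-18.03,-1.1202]}
{"k":24,"ang":[-0.9825,-0.1508,1.9928,0.3607],"qd":[0.1785,-1.041,2.1879,0.2073],"tcp":[-0.3013,-0.0351,0.5381],"tau":[-7.5783,2.7021,-18.3652,-1.19]}
{"k":25,"ang":[-0.9785,-0.1665,2.0241,0.3635],"qd":[0.3457,-1.0435,1.9873,0.1726],"tcp":[-0.3133,-0.0449,0.5178],"tau":[-8.1562,3.0978,-18.617,-1.255]}
{"k":26,"ang":[-0.9722,-0.1821,2.0525,0.3658],"qd":[0.5043,-1.0417,1.7884,0.1417],"tcp":[-0.3247,-0.0545,0.498],"tau":[-8.7104,3.4821,-18.789,-1.3129]}
{"k":27,"ang":[-0.9635,-0.1977,2.0778,0.3677],"qd":[0.6529,-1.0353,1.5927,0.1133],"tcp":[-0.3356,-0.0641,0.4786],"tau":[-9.241,3.8532,-18.8857,-1.3629]}
{"k":28,"ang":[-0.9527,-0.2131,2.1003,0.3692],"qd":[0.7903,-1.0241,1.4017,0.0872],"tcp":[-0.3459,-0.0734,0.4598],"tau":[-9.7485,4.2096,-18.9129,-1.4048]}
{"k":29,"ang":[-0.9399,-0.2284,2.1199,0.3703],"qd":[0.9156,-1.0078,1.2165,0.0633],"tcp":[-0.3556,-0.0826,0.4417],"tau":[-10.2333,4.5502,-18.8771,-1.4387]}
{"k":30,"ang":[-0.9253,-0.2434,2.1369,0.3711],"qd":[1.0281,-0.9865,1.0385,0.0422],"tcp":[-0.3647,-0.0916,0.4241],"tau":[-10.6959,4.874,-18.7854,-1.4653]}
{"k":31,"ang":[-0.9092,-0.258,2.1512,0.3715],"qd":[1.1278,-0.9594,0.8684,0.028],"tcp":[-0.3733,-0.1003,0.4073],"tau":[-11.1369,5.1811,-18.6457,-1.4873]}
{"k":32,"ang":[-0.8916,-0.2721,2.163,0.3719],"qd":[1.2147,-0.9263,0.7065,0.0248],"tcp":[-0.3814,-0.1088,0.3911],"tau":[-11.5565,5.4716,-18.4658,-1.508]}
{"k":33,"ang":[-0.8729,-0.2858,2.1725,0.3721],"qd":[1.2885,-0.8882,0.5541,0.029],"tcp":[-0.3889,-0.1171,0.3756]}


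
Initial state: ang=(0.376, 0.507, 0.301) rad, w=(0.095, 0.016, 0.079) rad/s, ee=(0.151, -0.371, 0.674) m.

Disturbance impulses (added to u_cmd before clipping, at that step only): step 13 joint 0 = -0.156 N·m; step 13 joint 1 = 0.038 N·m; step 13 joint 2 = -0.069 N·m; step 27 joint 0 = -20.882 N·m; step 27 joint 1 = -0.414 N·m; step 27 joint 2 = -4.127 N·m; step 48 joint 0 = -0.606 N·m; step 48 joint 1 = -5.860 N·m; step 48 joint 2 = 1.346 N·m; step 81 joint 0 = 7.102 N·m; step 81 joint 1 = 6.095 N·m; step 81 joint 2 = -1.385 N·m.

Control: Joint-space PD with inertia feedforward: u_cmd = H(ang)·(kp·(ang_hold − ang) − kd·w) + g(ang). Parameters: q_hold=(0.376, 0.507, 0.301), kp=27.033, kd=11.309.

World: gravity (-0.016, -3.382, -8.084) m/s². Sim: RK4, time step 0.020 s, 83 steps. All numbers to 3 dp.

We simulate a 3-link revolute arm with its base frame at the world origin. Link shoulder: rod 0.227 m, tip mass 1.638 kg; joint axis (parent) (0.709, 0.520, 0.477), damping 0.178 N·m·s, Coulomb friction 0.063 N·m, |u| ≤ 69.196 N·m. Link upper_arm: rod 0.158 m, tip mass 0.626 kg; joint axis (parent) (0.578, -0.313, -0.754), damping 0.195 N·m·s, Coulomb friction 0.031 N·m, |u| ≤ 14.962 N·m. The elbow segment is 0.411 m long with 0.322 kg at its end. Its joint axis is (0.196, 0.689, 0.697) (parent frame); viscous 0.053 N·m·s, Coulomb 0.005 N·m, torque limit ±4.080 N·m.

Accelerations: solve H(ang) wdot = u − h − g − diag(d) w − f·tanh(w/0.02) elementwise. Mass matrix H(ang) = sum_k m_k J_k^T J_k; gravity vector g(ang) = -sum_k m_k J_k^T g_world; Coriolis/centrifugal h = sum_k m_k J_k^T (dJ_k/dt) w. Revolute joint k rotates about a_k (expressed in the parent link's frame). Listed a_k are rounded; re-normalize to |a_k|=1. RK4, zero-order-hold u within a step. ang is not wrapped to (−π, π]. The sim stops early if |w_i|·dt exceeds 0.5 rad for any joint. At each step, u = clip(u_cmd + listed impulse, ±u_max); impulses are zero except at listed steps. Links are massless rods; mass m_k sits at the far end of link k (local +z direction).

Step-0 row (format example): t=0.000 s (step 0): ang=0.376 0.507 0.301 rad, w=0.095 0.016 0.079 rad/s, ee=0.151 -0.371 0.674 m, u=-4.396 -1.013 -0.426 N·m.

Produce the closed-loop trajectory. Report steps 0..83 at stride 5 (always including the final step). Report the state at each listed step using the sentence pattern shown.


t=0.100 s (step 5): ang=0.380 0.508 0.306 rad, w=0.008 0.001 0.028 rad/s, ee=0.154 -0.373 0.672 m, u=-4.103 -1.006 -0.362 N·m.
t=0.200 s (step 10): ang=0.380 0.507 0.307 rad, w=-0.004 -0.001 -0.007 rad/s, ee=0.155 -0.373 0.672 m, u=-4.035 -1.010 -0.343 N·m.
t=0.300 s (step 15): ang=0.380 0.507 0.305 rad, w=-0.007 0.001 -0.040 rad/s, ee=0.154 -0.373 0.672 m, u=-3.991 -1.017 -0.328 N·m.
t=0.400 s (step 20): ang=0.379 0.508 0.302 rad, w=-0.005 -0.000 -0.011 rad/s, ee=0.153 -0.372 0.672 m, u=-4.006 -1.011 -0.336 N·m.
t=0.500 s (step 25): ang=0.379 0.507 0.302 rad, w=-0.004 -0.001 -0.006 rad/s, ee=0.152 -0.372 0.673 m, u=-4.008 -1.010 -0.337 N·m.
t=0.600 s (step 30): ang=0.323 0.511 0.317 rad, w=-0.735 0.003 0.053 rad/s, ee=0.126 -0.351 0.689 m, u=-0.717 -0.926 0.268 N·m.
t=0.700 s (step 35): ang=0.291 0.510 0.312 rad, w=-0.044 -0.006 -0.068 rad/s, ee=0.108 -0.336 0.699 m, u=-2.749 -0.978 -0.124 N·m.
t=0.800 s (step 40): ang=0.296 0.510 0.311 rad, w=0.108 0.004 0.024 rad/s, ee=0.111 -0.338 0.698 m, u=-3.437 -0.984 -0.270 N·m.
t=0.900 s (step 45): ang=0.309 0.511 0.314 rad, w=0.132 0.004 0.036 rad/s, ee=0.118 -0.344 0.694 m, u=-3.694 -0.989 -0.317 N·m.
t=1.000 s (step 50): ang=0.321 0.466 0.320 rad, w=0.090 -1.146 0.224 rad/s, ee=0.139 -0.336 0.695 m, u=-3.671 0.008 -0.589 N·m.
t=1.100 s (step 55): ang=0.328 0.420 0.344 rad, w=0.068 -0.047 0.161 rad/s, ee=0.161 -0.325 0.696 m, u=-3.767 -0.743 -0.399 N·m.
t=1.200 s (step 60): ang=0.336 0.425 0.349 rad, w=0.080 0.105 -0.026 rad/s, ee=0.165 -0.330 0.693 m, u=-3.817 -0.913 -0.336 N·m.
t=1.300 s (step 65): ang=0.343 0.437 0.345 rad, w=0.065 0.123 -0.048 rad/s, ee=0.165 -0.337 0.689 m, u=-3.843 -0.959 -0.323 N·m.
t=1.400 s (step 70): ang=0.349 0.449 0.340 rad, w=0.050 0.108 -0.044 rad/s, ee=0.163 -0.343 0.686 m, u=-3.859 -0.973 -0.321 N·m.
t=1.500 s (step 75): ang=0.353 0.459 0.336 rad, w=0.037 0.088 -0.036 rad/s, ee=0.162 -0.348 0.684 m, u=-3.869 -0.977 -0.322 N·m.
t=1.600 s (step 80): ang=0.356 0.467 0.333 rad, w=0.029 0.070 -0.030 rad/s, ee=0.160 -0.352 0.682 m, u=-3.878 -0.978 -0.324 N·m.
t=1.660 s (step 83): ang=0.380 0.504 0.276 rad, w=0.612 0.985 -1.442 rad/s, ee=0.147 -0.370 0.676 m.
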